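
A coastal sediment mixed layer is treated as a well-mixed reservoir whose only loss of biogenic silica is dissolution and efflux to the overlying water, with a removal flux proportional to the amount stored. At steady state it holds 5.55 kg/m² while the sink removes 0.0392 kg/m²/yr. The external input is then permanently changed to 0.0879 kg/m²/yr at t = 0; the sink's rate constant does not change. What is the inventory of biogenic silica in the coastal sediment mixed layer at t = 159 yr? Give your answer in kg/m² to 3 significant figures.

10.2 kg/m²

The sink rate constant is k = F₀/M₀ = 0.0392/5.55 = 0.007063 yr⁻¹.
Solving dM/dt = F₁ − kM with M(0) = M₀ gives M(t) = F₁/k + (M₀ − F₁/k)·e^(−kt).
F₁/k = 0.0879/0.007063 = 12.445 kg/m²; kt = 0.007063 × 159 = 1.123, e^(−kt) = 0.3253.
M(159) = 12.445 + (5.55 − 12.445) × 0.3253 = 12.445 − 2.243 = 10.202 kg/m².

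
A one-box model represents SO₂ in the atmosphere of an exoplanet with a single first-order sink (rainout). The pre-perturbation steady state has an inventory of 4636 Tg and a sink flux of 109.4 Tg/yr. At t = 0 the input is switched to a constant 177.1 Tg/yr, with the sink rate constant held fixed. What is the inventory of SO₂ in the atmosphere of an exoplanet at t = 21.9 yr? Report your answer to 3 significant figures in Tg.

5790 Tg

Residence time τ = M₀/F₀ = 42.38 yr. The eventual steady state is M_∞ = M₀·(F₁/F₀) = 4636 × 177.1/109.4 = 7504.9 Tg.
The anomaly ΔM(t) = M(t) − M_∞ decays as ΔM₀·e^(−t/τ) with ΔM₀ = 4636 − 7504.9 = −2869 Tg.
At t = 21.9 yr, e^(−t/τ) = e^(−0.5168) = 0.5964, so ΔM = −1711 Tg and M = 7504.9 − 1711 = 5793.8 Tg.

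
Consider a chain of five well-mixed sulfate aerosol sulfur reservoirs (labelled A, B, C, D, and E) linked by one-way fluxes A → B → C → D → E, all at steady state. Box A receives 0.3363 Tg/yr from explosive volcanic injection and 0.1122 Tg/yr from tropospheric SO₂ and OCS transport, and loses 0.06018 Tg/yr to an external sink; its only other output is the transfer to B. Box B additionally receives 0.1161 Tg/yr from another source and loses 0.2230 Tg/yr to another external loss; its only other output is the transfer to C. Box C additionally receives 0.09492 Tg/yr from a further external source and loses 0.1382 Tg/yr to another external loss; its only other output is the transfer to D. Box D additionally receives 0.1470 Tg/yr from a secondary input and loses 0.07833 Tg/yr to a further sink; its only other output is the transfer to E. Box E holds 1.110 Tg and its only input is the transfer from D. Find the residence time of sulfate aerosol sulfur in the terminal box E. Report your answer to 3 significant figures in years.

Box A: F(A→B) = (0.3363 + 0.1122) − 0.06018 = 0.38832 Tg/yr.
Box B: F(B→C) = (0.38832 + 0.1161) − 0.2230 = 0.28142 Tg/yr.
Box C: F(C→D) = (0.28142 + 0.09492) − 0.1382 = 0.23814 Tg/yr.
Box D: F(D→E) = (0.23814 + 0.1470) − 0.07833 = 0.30681 Tg/yr.
Box E throughput = its input = 0.30681 Tg/yr; τ = 1.110 / 0.30681 = 3.618 yr.

3.62 yr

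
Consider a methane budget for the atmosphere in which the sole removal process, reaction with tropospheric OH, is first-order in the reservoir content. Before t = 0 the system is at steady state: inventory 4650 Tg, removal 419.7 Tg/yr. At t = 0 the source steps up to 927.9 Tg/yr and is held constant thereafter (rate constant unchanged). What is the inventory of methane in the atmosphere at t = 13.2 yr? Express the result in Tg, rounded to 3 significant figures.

The sink rate constant is k = F₀/M₀ = 419.7/4650 = 0.09026 yr⁻¹.
Solving dM/dt = F₁ − kM with M(0) = M₀ gives M(t) = F₁/k + (M₀ − F₁/k)·e^(−kt).
F₁/k = 927.9/0.09026 = 10281 Tg; kt = 0.09026 × 13.2 = 1.191, e^(−kt) = 0.3038.
M(13.2) = 10281 + (4650 − 10281) × 0.3038 = 10281 − 1711 = 8570.0 Tg.

8570 Tg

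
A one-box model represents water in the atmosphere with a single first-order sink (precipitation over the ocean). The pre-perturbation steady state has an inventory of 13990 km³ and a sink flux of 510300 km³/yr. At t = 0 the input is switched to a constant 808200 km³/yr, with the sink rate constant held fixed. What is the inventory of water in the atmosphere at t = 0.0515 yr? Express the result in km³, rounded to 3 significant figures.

20900 km³

τ = M₀/F₀ = 13990/510300 = 0.02742 yr; rate constant k = 1/τ.
New steady state M_∞ = F₁/k = F₁·τ = 808200 × 0.02742 = 22157 km³.
M(t) = M_∞ + (M₀ − M_∞)·e^(−t/τ); t/τ = 0.0515/0.02742 = 1.879, so e^(−t/τ) = 0.1528.
M(t) = 22157 − 8167 × 0.1528 = 20909 km³.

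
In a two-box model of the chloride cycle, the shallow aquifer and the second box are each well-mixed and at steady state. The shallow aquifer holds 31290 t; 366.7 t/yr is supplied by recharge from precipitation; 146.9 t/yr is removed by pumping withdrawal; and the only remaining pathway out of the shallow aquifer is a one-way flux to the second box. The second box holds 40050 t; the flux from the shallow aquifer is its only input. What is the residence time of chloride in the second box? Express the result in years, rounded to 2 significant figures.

180 yr

Balance the shallow aquifer: ΣF_in = 366.70 t/yr.
Flux to the second box = ΣF_in − (146.9) = 219.80 t/yr.
At steady state the output of the second box equals its input, 219.80 t/yr.
τ = M / F = 40050 / 219.80 = 182.2 yr.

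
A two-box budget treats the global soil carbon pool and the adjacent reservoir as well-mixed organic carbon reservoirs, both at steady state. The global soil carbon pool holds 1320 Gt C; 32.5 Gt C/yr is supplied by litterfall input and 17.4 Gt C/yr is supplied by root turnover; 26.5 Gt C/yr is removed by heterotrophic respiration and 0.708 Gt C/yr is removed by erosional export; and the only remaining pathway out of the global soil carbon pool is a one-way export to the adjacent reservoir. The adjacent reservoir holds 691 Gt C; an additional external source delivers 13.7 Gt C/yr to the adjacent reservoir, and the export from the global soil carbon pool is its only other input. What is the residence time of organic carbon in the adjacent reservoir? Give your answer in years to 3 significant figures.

19.0 yr

Balance the global soil carbon pool: ΣF_in = 32.5 + 17.4 = 49.900 Gt C/yr.
Export to the adjacent reservoir = ΣF_in − (26.5 + 0.708) = 22.692 Gt C/yr.
Total input to the adjacent reservoir = 22.692 + 13.7 = 36.392 Gt C/yr; at steady state this equals its total output.
τ = M / F = 691 / 36.392 = 18.99 yr.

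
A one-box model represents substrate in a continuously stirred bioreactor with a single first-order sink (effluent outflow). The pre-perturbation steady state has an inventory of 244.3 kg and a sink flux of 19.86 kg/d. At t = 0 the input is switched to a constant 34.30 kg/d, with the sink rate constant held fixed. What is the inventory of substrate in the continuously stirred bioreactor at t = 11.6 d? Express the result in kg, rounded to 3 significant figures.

Residence time τ = M₀/F₀ = 12.30 d. The eventual steady state is M_∞ = M₀·(F₁/F₀) = 244.3 × 34.30/19.86 = 421.93 kg.
The anomaly ΔM(t) = M(t) − M_∞ decays as ΔM₀·e^(−t/τ) with ΔM₀ = 244.3 − 421.93 = −177.6 kg.
At t = 11.6 d, e^(−t/τ) = e^(−0.9430) = 0.3895, so ΔM = −69.18 kg and M = 421.93 − 69.18 = 352.75 kg.

353 kg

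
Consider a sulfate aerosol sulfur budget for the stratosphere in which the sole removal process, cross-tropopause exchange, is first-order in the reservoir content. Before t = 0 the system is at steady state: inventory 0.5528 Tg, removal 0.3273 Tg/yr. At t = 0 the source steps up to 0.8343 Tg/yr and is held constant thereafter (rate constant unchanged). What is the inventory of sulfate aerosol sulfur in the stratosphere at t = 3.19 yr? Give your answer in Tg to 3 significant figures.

τ = M₀/F₀ = 0.5528/0.3273 = 1.689 yr; rate constant k = 1/τ.
New steady state M_∞ = F₁/k = F₁·τ = 0.8343 × 1.689 = 1.4091 Tg.
M(t) = M_∞ + (M₀ − M_∞)·e^(−t/τ); t/τ = 3.19/1.689 = 1.889, so e^(−t/τ) = 0.1513.
M(t) = 1.4091 − 0.8563 × 0.1513 = 1.2796 Tg.

1.28 Tg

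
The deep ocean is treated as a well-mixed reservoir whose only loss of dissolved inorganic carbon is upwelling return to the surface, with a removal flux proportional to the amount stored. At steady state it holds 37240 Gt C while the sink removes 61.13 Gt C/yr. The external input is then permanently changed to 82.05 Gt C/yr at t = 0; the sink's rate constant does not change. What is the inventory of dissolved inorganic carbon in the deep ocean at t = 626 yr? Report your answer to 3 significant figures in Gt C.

45400 Gt C

Residence time τ = M₀/F₀ = 609.2 yr. The eventual steady state is M_∞ = M₀·(F₁/F₀) = 37240 × 82.05/61.13 = 49984 Gt C.
The anomaly ΔM(t) = M(t) − M_∞ decays as ΔM₀·e^(−t/τ) with ΔM₀ = 37240 − 49984 = −12740 Gt C.
At t = 626 yr, e^(−t/τ) = e^(−1.028) = 0.3579, so ΔM = −4561 Gt C and M = 49984 − 4561 = 45424 Gt C.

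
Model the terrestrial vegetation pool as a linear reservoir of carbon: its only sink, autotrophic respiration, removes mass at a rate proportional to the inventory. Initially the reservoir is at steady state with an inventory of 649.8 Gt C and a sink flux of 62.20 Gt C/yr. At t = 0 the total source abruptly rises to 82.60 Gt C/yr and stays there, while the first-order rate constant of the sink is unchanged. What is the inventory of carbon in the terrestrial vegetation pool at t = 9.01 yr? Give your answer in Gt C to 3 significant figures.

Residence time τ = M₀/F₀ = 10.45 yr. The eventual steady state is M_∞ = M₀·(F₁/F₀) = 649.8 × 82.60/62.20 = 862.92 Gt C.
The anomaly ΔM(t) = M(t) − M_∞ decays as ΔM₀·e^(−t/τ) with ΔM₀ = 649.8 − 862.92 = −213.1 Gt C.
At t = 9.01 yr, e^(−t/τ) = e^(−0.8625) = 0.4221, so ΔM = −89.96 Gt C and M = 862.92 − 89.96 = 772.96 Gt C.

773 Gt C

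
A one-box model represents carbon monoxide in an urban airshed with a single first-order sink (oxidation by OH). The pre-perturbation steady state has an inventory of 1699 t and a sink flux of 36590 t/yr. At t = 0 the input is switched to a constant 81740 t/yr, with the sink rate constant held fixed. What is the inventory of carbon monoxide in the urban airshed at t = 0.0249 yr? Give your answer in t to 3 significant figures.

2570 t

Residence time τ = M₀/F₀ = 0.04643 yr. The eventual steady state is M_∞ = M₀·(F₁/F₀) = 1699 × 81740/36590 = 3795.5 t.
The anomaly ΔM(t) = M(t) − M_∞ decays as ΔM₀·e^(−t/τ) with ΔM₀ = 1699 − 3795.5 = −2096 t.
At t = 0.0249 yr, e^(−t/τ) = e^(−0.5363) = 0.5849, so ΔM = −1226 t and M = 3795.5 − 1226 = 2569.2 t.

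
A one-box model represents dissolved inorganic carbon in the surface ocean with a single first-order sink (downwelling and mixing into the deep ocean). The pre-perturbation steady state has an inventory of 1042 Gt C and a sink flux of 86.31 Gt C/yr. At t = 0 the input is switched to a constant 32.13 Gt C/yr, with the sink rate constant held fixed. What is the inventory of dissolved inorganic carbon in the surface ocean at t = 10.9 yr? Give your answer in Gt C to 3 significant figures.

653 Gt C

τ = M₀/F₀ = 1042/86.31 = 12.07 yr; rate constant k = 1/τ.
New steady state M_∞ = F₁/k = F₁·τ = 32.13 × 12.07 = 387.90 Gt C.
M(t) = M_∞ + (M₀ − M_∞)·e^(−t/τ); t/τ = 10.9/12.07 = 0.9029, so e^(−t/τ) = 0.4054.
M(t) = 387.90 + 654.1 × 0.4054 = 653.08 Gt C.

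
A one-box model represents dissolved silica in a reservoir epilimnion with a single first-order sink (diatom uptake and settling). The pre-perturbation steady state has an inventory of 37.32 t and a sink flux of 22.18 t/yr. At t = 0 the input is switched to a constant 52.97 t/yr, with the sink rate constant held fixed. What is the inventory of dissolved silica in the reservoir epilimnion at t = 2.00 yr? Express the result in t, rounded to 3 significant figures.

τ = M₀/F₀ = 37.32/22.18 = 1.683 yr; rate constant k = 1/τ.
New steady state M_∞ = F₁/k = F₁·τ = 52.97 × 1.683 = 89.127 t.
M(t) = M_∞ + (M₀ − M_∞)·e^(−t/τ); t/τ = 2.00/1.683 = 1.189, so e^(−t/τ) = 0.3046.
M(t) = 89.127 − 51.81 × 0.3046 = 73.345 t.

73.3 t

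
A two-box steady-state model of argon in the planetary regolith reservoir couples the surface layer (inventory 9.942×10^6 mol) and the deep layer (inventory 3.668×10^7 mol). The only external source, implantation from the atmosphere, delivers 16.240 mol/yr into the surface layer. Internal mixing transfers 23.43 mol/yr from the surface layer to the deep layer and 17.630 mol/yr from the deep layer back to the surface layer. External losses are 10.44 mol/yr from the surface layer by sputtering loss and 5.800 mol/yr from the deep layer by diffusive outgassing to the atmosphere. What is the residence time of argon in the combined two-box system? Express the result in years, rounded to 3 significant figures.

2.87×10^6 yr

Treat the two boxes together as one reservoir: the mixing fluxes between them are internal recycling, so τ = ΣM / Σ(external losses).
M_total = 9.942×10^6 + 3.668×10^7 = 4.6622×10^7 mol.
ΣF_external_out = 10.44 + 5.800 = 16.240 mol/yr.
τ = M_total / ΣF_ext = 4.6622×10^7 / 16.240 = 2.871×10^6 yr.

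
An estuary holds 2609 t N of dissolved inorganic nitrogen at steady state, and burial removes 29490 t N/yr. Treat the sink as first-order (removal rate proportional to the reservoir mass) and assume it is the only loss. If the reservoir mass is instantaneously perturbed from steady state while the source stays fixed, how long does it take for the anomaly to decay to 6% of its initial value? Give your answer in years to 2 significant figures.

0.25 yr

For a linear reservoir the anomaly decays as exp(−t/τ) with τ = M/F = 2609/29490 = 0.08847 yr.
exp(−t/τ) = 0.06 ⇒ t = −τ ln(0.06) = 0.08847 × 2.813 = 0.2489 yr.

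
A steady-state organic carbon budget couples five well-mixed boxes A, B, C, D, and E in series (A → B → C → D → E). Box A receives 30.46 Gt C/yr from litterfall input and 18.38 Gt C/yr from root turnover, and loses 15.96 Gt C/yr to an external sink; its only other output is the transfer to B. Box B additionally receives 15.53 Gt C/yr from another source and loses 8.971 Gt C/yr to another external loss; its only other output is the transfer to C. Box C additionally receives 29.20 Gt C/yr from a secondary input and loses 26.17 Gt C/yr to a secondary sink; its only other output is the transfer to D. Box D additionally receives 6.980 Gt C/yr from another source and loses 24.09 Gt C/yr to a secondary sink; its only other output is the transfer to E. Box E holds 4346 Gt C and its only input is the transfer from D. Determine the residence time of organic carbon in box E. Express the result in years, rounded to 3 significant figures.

Box A: F(A→B) = (30.46 + 18.38) − 15.96 = 32.880 Gt C/yr.
Box B: F(B→C) = (32.880 + 15.53) − 8.971 = 39.439 Gt C/yr.
Box C: F(C→D) = (39.439 + 29.20) − 26.17 = 42.469 Gt C/yr.
Box D: F(D→E) = (42.469 + 6.980) − 24.09 = 25.359 Gt C/yr.
Box E throughput = its input = 25.359 Gt C/yr; τ = 4346 / 25.359 = 171.4 yr.

171 yr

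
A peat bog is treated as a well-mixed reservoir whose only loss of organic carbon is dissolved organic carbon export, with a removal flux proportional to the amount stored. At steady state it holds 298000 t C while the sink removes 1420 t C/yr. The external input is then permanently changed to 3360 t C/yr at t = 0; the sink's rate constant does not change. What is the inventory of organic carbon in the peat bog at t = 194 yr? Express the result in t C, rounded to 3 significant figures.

τ = M₀/F₀ = 298000/1420 = 209.9 yr; rate constant k = 1/τ.
New steady state M_∞ = F₁/k = F₁·τ = 3360 × 209.9 = 705130 t C.
M(t) = M_∞ + (M₀ − M_∞)·e^(−t/τ); t/τ = 194/209.9 = 0.9244, so e^(−t/τ) = 0.3968.
M(t) = 705130 − 407100 × 0.3968 = 543600 t C.

544000 t C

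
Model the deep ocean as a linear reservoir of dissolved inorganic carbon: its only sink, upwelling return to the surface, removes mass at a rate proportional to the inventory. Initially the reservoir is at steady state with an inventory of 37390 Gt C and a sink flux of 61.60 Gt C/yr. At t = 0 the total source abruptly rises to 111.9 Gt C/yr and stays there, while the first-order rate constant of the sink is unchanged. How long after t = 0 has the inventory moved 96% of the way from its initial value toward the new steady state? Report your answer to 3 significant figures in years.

τ = M₀/F₀ = 37390/61.60 = 607.0 yr.
The remaining gap fraction is e^(−t/τ); 96% covered ⇒ e^(−t/τ) = 0.0400.
t = −τ ln(0.0400) = 607.0 × 3.219 = 1954 yr.

1950 yr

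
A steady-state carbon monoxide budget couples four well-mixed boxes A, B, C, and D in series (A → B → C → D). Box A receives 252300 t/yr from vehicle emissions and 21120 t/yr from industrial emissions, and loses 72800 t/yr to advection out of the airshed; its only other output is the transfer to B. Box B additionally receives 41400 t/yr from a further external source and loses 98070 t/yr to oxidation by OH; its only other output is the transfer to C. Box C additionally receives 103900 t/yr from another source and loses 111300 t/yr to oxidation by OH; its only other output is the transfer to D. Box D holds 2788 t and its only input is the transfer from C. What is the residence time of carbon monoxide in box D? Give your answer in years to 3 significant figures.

Box A: F(A→B) = (252300 + 21120) − 72800 = 200620 t/yr.
Box B: F(B→C) = (200620 + 41400) − 98070 = 143950 t/yr.
Box C: F(C→D) = (143950 + 103900) − 111300 = 136550 t/yr.
Box D throughput = its input = 136550 t/yr; τ = 2788 / 136550 = 0.02042 yr.

0.0204 yr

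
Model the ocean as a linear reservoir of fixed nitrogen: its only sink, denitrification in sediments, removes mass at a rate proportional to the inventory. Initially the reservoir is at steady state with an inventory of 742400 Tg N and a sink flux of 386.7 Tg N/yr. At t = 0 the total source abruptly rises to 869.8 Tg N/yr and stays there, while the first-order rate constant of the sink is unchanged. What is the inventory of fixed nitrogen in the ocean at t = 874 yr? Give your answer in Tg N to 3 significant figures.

1.08×10^6 Tg N

τ = M₀/F₀ = 742400/386.7 = 1920 yr; rate constant k = 1/τ.
New steady state M_∞ = F₁/k = F₁·τ = 869.8 × 1920 = 1.6699×10^6 Tg N.
M(t) = M_∞ + (M₀ − M_∞)·e^(−t/τ); t/τ = 874/1920 = 0.4552, so e^(−t/τ) = 0.6343.
M(t) = 1.6699×10^6 − 927500 × 0.6343 = 1.0816×10^6 Tg N.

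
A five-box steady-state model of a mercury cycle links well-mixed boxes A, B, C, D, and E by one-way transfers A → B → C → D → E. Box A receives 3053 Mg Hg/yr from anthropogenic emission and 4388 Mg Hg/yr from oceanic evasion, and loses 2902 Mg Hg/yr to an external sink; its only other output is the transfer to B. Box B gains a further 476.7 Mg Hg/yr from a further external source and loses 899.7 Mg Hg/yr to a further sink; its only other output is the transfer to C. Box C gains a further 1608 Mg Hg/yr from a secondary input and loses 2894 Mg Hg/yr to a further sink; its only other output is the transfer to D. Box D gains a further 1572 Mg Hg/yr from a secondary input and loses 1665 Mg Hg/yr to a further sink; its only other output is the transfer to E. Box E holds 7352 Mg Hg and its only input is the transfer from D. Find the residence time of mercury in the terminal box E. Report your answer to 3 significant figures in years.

Box A: F(A→B) = (3053 + 4388) − 2902 = 4539.0 Mg Hg/yr.
Box B: F(B→C) = (4539.0 + 476.7) − 899.7 = 4116.0 Mg Hg/yr.
Box C: F(C→D) = (4116.0 + 1608) − 2894 = 2830.0 Mg Hg/yr.
Box D: F(D→E) = (2830.0 + 1572) − 1665 = 2737.0 Mg Hg/yr.
Box E throughput = its input = 2737.0 Mg Hg/yr; τ = 7352 / 2737.0 = 2.686 yr.

2.69 yr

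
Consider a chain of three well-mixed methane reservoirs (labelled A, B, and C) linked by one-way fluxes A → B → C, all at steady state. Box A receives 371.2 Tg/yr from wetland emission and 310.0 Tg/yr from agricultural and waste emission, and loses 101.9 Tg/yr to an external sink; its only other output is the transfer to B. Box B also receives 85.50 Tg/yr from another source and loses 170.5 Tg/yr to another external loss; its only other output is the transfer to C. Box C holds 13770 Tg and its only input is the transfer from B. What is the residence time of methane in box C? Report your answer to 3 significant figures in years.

Box A: F(A→B) = (371.2 + 310.0) − 101.9 = 579.30 Tg/yr.
Box B: F(B→C) = (579.30 + 85.50) − 170.5 = 494.30 Tg/yr.
Box C throughput = its input = 494.30 Tg/yr; τ = 13770 / 494.30 = 27.86 yr.

27.9 yr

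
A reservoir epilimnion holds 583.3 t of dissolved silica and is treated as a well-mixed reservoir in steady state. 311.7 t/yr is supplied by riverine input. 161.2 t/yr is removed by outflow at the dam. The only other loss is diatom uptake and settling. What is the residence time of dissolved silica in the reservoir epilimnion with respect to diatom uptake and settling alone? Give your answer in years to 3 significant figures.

3.88 yr

At steady state ΣF_in = ΣF_out.
ΣF_in = 311.70 t/yr.
Diatom uptake and settling flux = ΣF_in − (161.2) = 311.70 − 161.2 = 150.5 t/yr.
τ = M / F = 583.3 / 150.5 = 3.876 yr.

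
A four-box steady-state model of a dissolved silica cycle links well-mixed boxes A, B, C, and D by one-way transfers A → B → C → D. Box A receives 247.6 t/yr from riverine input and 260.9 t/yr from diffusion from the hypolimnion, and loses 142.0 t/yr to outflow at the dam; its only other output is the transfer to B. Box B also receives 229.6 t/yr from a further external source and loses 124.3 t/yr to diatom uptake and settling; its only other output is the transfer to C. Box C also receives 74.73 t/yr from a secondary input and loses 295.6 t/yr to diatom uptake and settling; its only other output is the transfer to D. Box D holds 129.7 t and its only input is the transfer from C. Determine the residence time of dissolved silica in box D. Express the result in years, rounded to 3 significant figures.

Box A: F(A→B) = (247.6 + 260.9) − 142.0 = 366.50 t/yr.
Box B: F(B→C) = (366.50 + 229.6) − 124.3 = 471.80 t/yr.
Box C: F(C→D) = (471.80 + 74.73) − 295.6 = 250.93 t/yr.
Box D throughput = its input = 250.93 t/yr; τ = 129.7 / 250.93 = 0.5169 yr.

0.517 yr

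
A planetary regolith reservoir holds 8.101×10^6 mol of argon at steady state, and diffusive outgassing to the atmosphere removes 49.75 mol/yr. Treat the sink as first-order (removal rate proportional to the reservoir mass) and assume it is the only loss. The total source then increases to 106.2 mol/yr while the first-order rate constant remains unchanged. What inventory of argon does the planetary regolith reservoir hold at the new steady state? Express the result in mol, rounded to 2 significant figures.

Rate constant k = F/M = 49.75 / 8.101×10^6 = 6.141×10^-6 yr⁻¹.
At the new steady state, source = k·M_new ⇒ M_new = 106.2 / 6.141×10^-6 = 1.729×10^7 mol.
(Equivalently M_new = M × F_new/F_old = 8.101×10^6 × 106.2/49.75.)

1.7×10^7 mol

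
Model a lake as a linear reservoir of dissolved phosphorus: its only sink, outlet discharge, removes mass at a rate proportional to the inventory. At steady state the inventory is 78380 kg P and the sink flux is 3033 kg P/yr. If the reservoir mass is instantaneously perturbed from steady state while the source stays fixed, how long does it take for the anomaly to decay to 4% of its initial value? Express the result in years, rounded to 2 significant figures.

83 yr

For a linear reservoir the anomaly decays as exp(−t/τ) with τ = M/F = 78380/3033 = 25.84 yr.
exp(−t/τ) = 0.04 ⇒ t = −τ ln(0.04) = 25.84 × 3.219 = 83.18 yr.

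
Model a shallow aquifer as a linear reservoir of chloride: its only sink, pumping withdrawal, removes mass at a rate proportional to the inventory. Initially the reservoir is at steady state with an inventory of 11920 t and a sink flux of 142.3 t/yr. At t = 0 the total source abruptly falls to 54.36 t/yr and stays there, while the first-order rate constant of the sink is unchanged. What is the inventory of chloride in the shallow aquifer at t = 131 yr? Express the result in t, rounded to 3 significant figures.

τ = M₀/F₀ = 11920/142.3 = 83.77 yr; rate constant k = 1/τ.
New steady state M_∞ = F₁/k = F₁·τ = 54.36 × 83.77 = 4553.6 t.
M(t) = M_∞ + (M₀ − M_∞)·e^(−t/τ); t/τ = 131/83.77 = 1.564, so e^(−t/τ) = 0.2093.
M(t) = 4553.6 + 7366 × 0.2093 = 6095.5 t.

6100 t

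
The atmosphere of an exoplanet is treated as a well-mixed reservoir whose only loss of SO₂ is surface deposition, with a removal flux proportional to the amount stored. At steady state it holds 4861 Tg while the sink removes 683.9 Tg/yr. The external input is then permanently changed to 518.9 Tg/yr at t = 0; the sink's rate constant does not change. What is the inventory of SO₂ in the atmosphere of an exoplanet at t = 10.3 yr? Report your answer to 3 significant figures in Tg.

The sink rate constant is k = F₀/M₀ = 683.9/4861 = 0.1407 yr⁻¹.
Solving dM/dt = F₁ − kM with M(0) = M₀ gives M(t) = F₁/k + (M₀ − F₁/k)·e^(−kt).
F₁/k = 518.9/0.1407 = 3688.2 Tg; kt = 0.1407 × 10.3 = 1.449, e^(−kt) = 0.2348.
M(10.3) = 3688.2 + (4861 − 3688.2) × 0.2348 = 3688.2 + 275.3 = 3963.6 Tg.

3960 Tg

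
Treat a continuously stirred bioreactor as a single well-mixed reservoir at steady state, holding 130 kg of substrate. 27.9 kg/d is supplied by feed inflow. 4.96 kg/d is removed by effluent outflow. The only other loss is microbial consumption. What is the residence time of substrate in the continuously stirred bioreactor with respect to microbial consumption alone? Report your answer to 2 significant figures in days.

5.7 d

At steady state ΣF_in = ΣF_out.
ΣF_in = 27.900 kg/d.
Microbial consumption flux = ΣF_in − (4.96) = 27.900 − 4.960 = 22.94 kg/d.
τ = M / F = 130 / 22.94 = 5.667 d.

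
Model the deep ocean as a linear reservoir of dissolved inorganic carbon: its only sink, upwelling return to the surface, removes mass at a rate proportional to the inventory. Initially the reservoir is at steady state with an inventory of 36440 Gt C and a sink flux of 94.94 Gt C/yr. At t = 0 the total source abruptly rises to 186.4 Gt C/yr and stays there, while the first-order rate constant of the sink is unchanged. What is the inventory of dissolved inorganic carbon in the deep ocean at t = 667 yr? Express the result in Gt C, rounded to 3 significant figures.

The sink rate constant is k = F₀/M₀ = 94.94/36440 = 0.002605 yr⁻¹.
Solving dM/dt = F₁ − kM with M(0) = M₀ gives M(t) = F₁/k + (M₀ − F₁/k)·e^(−kt).
F₁/k = 186.4/0.002605 = 71544 Gt C; kt = 0.002605 × 667 = 1.738, e^(−kt) = 0.1759.
M(667) = 71544 + (36440 − 71544) × 0.1759 = 71544 − 6175 = 65369 Gt C.

65400 Gt C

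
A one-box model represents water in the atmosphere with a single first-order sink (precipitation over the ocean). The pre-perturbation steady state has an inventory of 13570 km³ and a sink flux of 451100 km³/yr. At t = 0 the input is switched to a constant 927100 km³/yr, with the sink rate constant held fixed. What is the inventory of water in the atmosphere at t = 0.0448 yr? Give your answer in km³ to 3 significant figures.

24700 km³

τ = M₀/F₀ = 13570/451100 = 0.03008 yr; rate constant k = 1/τ.
New steady state M_∞ = F₁/k = F₁·τ = 927100 × 0.03008 = 27889 km³.
M(t) = M_∞ + (M₀ − M_∞)·e^(−t/τ); t/τ = 0.0448/0.03008 = 1.489, so e^(−t/τ) = 0.2255.
M(t) = 27889 − 14320 × 0.2255 = 24660 km³.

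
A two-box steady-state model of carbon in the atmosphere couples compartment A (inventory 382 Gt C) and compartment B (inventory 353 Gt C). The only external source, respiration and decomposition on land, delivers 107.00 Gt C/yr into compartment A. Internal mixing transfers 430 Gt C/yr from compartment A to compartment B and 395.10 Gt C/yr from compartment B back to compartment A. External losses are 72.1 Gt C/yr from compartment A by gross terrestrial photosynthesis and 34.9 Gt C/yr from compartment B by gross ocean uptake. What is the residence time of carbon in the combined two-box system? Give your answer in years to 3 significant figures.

6.87 yr

Treat the two boxes together as one reservoir: the mixing fluxes between them are internal recycling, so τ = ΣM / Σ(external losses).
M_total = 382 + 353 = 735.00 Gt C.
ΣF_external_out = 72.1 + 34.9 = 107.00 Gt C/yr.
τ = M_total / ΣF_ext = 735.00 / 107.00 = 6.869 yr.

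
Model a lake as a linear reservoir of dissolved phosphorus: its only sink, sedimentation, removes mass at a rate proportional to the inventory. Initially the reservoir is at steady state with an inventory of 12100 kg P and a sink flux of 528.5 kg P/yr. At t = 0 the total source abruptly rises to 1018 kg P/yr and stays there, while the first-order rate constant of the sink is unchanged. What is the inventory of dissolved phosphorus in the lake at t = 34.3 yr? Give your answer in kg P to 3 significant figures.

The sink rate constant is k = F₀/M₀ = 528.5/12100 = 0.04368 yr⁻¹.
Solving dM/dt = F₁ − kM with M(0) = M₀ gives M(t) = F₁/k + (M₀ − F₁/k)·e^(−kt).
F₁/k = 1018/0.04368 = 23307 kg P; kt = 0.04368 × 34.3 = 1.498, e^(−kt) = 0.2235.
M(34.3) = 23307 + (12100 − 23307) × 0.2235 = 23307 − 2505 = 20802 kg P.

20800 kg P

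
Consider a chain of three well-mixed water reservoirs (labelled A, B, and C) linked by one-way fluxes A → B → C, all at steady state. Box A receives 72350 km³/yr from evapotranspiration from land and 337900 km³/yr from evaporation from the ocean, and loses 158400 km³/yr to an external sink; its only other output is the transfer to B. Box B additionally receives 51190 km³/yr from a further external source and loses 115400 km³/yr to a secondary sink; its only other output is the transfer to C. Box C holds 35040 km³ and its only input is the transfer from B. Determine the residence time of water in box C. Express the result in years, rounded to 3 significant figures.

0.187 yr

Box A: F(A→B) = (72350 + 337900) − 158400 = 251850 km³/yr.
Box B: F(B→C) = (251850 + 51190) − 115400 = 187640 km³/yr.
Box C throughput = its input = 187640 km³/yr; τ = 35040 / 187640 = 0.1867 yr.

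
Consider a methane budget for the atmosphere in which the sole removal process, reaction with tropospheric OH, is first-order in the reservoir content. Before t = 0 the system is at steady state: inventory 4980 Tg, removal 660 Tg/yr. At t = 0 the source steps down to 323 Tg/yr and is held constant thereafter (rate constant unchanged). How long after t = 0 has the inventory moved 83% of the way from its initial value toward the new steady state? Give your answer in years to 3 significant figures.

13.4 yr

τ = M₀/F₀ = 4980/660 = 7.545 yr.
The remaining gap fraction is e^(−t/τ); 83% covered ⇒ e^(−t/τ) = 0.170.
t = −τ ln(0.170) = 7.545 × 1.772 = 13.37 yr.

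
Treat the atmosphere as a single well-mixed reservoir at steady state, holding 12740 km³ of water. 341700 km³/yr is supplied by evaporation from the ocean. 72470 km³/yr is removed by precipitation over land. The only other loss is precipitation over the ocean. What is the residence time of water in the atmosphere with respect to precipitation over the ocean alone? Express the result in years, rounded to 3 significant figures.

At steady state ΣF_in = ΣF_out.
ΣF_in = 341700 km³/yr.
Precipitation over the ocean flux = ΣF_in − (72470) = 341700 − 72470 = 269200 km³/yr.
τ = M / F = 12740 / 269200 = 0.04732 yr.

0.0473 yr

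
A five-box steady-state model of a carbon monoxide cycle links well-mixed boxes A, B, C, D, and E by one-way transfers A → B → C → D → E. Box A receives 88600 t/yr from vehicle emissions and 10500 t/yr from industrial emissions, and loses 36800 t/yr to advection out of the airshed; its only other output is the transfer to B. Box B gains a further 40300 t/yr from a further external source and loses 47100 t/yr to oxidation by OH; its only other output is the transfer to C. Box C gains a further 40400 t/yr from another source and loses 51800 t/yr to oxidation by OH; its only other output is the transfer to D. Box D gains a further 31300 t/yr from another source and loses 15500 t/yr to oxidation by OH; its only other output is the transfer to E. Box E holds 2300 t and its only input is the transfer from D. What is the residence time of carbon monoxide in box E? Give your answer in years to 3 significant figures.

Box A: F(A→B) = (88600 + 10500) − 36800 = 62300 t/yr.
Box B: F(B→C) = (62300 + 40300) − 47100 = 55500 t/yr.
Box C: F(C→D) = (55500 + 40400) − 51800 = 44100 t/yr.
Box D: F(D→E) = (44100 + 31300) − 15500 = 59900 t/yr.
Box E throughput = its input = 59900 t/yr; τ = 2300 / 59900 = 0.03840 yr.

0.0384 yr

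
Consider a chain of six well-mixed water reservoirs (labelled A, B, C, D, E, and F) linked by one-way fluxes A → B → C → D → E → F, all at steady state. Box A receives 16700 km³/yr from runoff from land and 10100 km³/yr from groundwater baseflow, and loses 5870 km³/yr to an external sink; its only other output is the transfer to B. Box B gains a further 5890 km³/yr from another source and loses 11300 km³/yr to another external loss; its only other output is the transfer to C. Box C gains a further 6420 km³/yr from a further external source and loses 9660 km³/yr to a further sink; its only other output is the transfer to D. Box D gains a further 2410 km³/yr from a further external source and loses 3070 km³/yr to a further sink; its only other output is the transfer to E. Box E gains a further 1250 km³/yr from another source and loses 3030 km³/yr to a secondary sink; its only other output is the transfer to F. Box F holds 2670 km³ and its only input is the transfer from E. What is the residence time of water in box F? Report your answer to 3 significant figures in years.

Box A: F(A→B) = (16700 + 10100) − 5870 = 20930 km³/yr.
Box B: F(B→C) = (20930 + 5890) − 11300 = 15520 km³/yr.
Box C: F(C→D) = (15520 + 6420) − 9660 = 12280 km³/yr.
Box D: F(D→E) = (12280 + 2410) − 3070 = 11620 km³/yr.
Box E: F(E→F) = (11620 + 1250) − 3030 = 9840.0 km³/yr.
Box F throughput = its input = 9840.0 km³/yr; τ = 2670 / 9840.0 = 0.2713 yr.

0.271 yr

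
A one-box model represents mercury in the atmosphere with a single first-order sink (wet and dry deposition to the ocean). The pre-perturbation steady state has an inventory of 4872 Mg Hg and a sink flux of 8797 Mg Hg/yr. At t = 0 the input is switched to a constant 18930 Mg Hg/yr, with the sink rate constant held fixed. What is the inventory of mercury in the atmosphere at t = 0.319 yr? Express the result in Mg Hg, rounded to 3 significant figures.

Residence time τ = M₀/F₀ = 0.5538 yr. The eventual steady state is M_∞ = M₀·(F₁/F₀) = 4872 × 18930/8797 = 10484 Mg Hg.
The anomaly ΔM(t) = M(t) − M_∞ decays as ΔM₀·e^(−t/τ) with ΔM₀ = 4872 − 10484 = −5612 Mg Hg.
At t = 0.319 yr, e^(−t/τ) = e^(−0.5760) = 0.5621, so ΔM = −3155 Mg Hg and M = 10484 − 3155 = 7329.2 Mg Hg.

7330 Mg Hg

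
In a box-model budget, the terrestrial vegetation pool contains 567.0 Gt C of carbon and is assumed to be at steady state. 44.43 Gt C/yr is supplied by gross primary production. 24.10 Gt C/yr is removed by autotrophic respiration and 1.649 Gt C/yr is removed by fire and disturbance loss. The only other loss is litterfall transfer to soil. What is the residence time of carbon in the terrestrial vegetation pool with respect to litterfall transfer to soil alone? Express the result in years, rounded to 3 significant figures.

At steady state ΣF_in = ΣF_out.
ΣF_in = 44.430 Gt C/yr.
Litterfall transfer to soil flux = ΣF_in − (24.10 + 1.649) = 44.430 − 25.75 = 18.68 Gt C/yr.
τ = M / F = 567.0 / 18.68 = 30.35 yr.

30.4 yr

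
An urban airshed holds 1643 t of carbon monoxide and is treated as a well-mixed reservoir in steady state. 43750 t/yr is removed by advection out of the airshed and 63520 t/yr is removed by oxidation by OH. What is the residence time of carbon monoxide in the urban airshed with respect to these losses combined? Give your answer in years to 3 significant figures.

Total removal = 43750 + 63520 = 107270 t/yr.
τ = M / ΣF_out = 1643 / 107270 = 0.01532 yr.

0.0153 yr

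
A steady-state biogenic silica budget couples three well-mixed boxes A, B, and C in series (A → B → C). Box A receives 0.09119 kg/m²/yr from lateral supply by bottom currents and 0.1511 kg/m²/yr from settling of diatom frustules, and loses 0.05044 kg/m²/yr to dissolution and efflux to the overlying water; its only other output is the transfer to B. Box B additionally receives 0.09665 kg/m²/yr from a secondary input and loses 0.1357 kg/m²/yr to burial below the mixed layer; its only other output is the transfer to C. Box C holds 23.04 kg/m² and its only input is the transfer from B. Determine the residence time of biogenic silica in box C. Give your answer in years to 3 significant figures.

151 yr

Box A: F(A→B) = (0.09119 + 0.1511) − 0.05044 = 0.19185 kg/m²/yr.
Box B: F(B→C) = (0.19185 + 0.09665) − 0.1357 = 0.15280 kg/m²/yr.
Box C throughput = its input = 0.15280 kg/m²/yr; τ = 23.04 / 0.15280 = 150.8 yr.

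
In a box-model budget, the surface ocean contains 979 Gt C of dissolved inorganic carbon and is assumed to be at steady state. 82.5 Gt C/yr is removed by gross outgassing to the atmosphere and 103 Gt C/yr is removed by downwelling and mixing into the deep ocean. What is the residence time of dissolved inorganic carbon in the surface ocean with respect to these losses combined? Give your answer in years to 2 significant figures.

Total removal = 82.50 + 103.0 = 185.50 Gt C/yr.
τ = M / ΣF_out = 979 / 185.50 = 5.278 yr.

5.3 yr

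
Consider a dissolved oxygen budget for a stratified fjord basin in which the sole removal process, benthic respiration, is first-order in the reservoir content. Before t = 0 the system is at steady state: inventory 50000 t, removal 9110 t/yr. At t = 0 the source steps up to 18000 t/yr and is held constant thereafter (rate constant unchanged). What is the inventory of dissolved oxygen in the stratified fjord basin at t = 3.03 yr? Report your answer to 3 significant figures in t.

τ = M₀/F₀ = 50000/9110 = 5.488 yr; rate constant k = 1/τ.
New steady state M_∞ = F₁/k = F₁·τ = 18000 × 5.488 = 98793 t.
M(t) = M_∞ + (M₀ − M_∞)·e^(−t/τ); t/τ = 3.03/5.488 = 0.5521, so e^(−t/τ) = 0.5758.
M(t) = 98793 − 48790 × 0.5758 = 70700 t.

70700 t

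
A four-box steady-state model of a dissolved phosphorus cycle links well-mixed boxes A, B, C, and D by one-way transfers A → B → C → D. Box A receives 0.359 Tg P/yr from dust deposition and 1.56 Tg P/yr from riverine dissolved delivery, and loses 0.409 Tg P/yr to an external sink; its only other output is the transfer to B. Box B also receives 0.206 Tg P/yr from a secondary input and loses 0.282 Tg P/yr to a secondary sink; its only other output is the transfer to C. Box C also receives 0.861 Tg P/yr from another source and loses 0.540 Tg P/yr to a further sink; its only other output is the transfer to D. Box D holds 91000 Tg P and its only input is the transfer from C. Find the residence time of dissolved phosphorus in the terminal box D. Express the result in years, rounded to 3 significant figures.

Box A: F(A→B) = (0.359 + 1.56) − 0.409 = 1.5100 Tg P/yr.
Box B: F(B→C) = (1.5100 + 0.206) − 0.282 = 1.4340 Tg P/yr.
Box C: F(C→D) = (1.4340 + 0.861) − 0.540 = 1.7550 Tg P/yr.
Box D throughput = its input = 1.7550 Tg P/yr; τ = 91000 / 1.7550 = 51850 yr.

51900 yr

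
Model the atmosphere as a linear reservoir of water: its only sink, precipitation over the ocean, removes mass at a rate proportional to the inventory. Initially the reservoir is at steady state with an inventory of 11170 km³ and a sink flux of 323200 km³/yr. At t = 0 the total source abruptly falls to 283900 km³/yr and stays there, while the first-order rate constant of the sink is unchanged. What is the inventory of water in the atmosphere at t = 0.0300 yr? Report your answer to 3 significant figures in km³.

The sink rate constant is k = F₀/M₀ = 323200/11170 = 28.93 yr⁻¹.
Solving dM/dt = F₁ − kM with M(0) = M₀ gives M(t) = F₁/k + (M₀ − F₁/k)·e^(−kt).
F₁/k = 283900/28.93 = 9811.8 km³; kt = 28.93 × 0.0300 = 0.8680, e^(−kt) = 0.4198.
M(0.0300) = 9811.8 + (11170 − 9811.8) × 0.4198 = 9811.8 + 570.2 = 10382 km³.

10400 km³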